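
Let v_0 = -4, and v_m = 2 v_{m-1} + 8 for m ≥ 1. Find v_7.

504

v_1 = 2*(-4) + 8 = 0
v_2 = 2*0 + 8 = 8
v_3 = 2*8 + 8 = 24
v_4 = 2*24 + 8 = 56
v_5 = 2*56 + 8 = 120
v_6 = 2*120 + 8 = 248
v_7 = 2*248 + 8 = 504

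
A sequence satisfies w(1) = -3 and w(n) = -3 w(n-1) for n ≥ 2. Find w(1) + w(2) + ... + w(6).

546

w(2) = -3·(-3) = 9
w(3) = -3·9 = -27
w(4) = -3·(-27) = 81
w(5) = -3·81 = -243
w(6) = -3·(-243) = 729
Sum = (-3) + 9 + (-27) + 81 + (-243) + 729 = 546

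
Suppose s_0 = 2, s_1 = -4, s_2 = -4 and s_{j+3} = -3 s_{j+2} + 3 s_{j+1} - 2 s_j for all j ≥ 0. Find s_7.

s_3 = -3*(-4) + 3*(-4) - 2*2 = -4
s_4 = -3*(-4) + 3*(-4) - 2*(-4) = 8
s_5 = -3*8 + 3*(-4) - 2*(-4) = -28
s_6 = -3*(-28) + 3*8 - 2*(-4) = 116
s_7 = -3*116 + 3*(-28) - 2*8 = -448

-448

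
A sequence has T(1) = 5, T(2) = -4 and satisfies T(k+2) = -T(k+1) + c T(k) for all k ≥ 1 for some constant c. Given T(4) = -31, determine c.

3

T(3) = 4 + 5c
T(4) = -4 - 9c
So -4 - 9c = -31, giving c = 3.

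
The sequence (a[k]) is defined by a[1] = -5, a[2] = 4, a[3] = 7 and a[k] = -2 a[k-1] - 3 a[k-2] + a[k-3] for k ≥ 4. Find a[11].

a[4] = -2*7 - 3*4 + (-5) = -31
a[5] = -2*(-31) - 3*7 + 4 = 45
a[6] = -2*45 - 3*(-31) + 7 = 10
a[7] = -2*10 - 3*45 + (-31) = -186
a[8] = -2*(-186) - 3*10 + 45 = 387
a[9] = -2*387 - 3*(-186) + 10 = -206
a[10] = -2*(-206) - 3*387 + (-186) = -935
a[11] = -2*(-935) - 3*(-206) + 387 = 2875

2875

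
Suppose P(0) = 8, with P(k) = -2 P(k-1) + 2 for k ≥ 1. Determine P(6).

470

P(1) = -2(8) + 2 = -14
P(2) = -2(-14) + 2 = 30
P(3) = -2(30) + 2 = -58
P(4) = -2(-58) + 2 = 118
P(5) = -2(118) + 2 = -234
P(6) = -2(-234) + 2 = 470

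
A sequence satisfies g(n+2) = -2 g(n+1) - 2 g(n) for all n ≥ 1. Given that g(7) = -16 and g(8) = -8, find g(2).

Rearranging, g(n-2) = (g(n) + 2 g(n-1)) / -2.
g(6) = (-8 + 2*(-16)) / -2 = -40/-2 = 20
g(5) = (-16 + 2*20) / -2 = 24/-2 = -12
g(4) = (20 + 2*(-12)) / -2 = -4/-2 = 2
g(3) = (-12 + 2*2) / -2 = -8/-2 = 4
g(2) = (2 + 2*4) / -2 = 10/-2 = -5

-5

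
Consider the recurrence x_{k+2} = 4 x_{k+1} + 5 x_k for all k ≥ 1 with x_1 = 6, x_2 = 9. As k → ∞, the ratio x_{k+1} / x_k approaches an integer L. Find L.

The characteristic equation is r^2 - 4r - 5 = 0, which factors as (r - 5)(r + 1) = 0.
So the roots are 5 and -1. Since |5| > |-1| and the coefficient of 5^k is non-zero, the ratio tends to 5.

5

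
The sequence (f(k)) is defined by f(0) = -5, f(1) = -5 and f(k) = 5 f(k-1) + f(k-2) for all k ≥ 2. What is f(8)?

-585230

f(2) = 5(-5) + (-5) = -30
f(3) = 5(-30) + (-5) = -155
f(4) = 5(-155) + (-30) = -805
f(5) = 5(-805) + (-155) = -4180
f(6) = 5(-4180) + (-805) = -21705
f(7) = 5(-21705) + (-4180) = -112705
f(8) = 5(-112705) + (-21705) = -585230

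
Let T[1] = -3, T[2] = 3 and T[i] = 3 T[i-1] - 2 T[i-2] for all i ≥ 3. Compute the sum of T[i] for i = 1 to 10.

T[3] = 3*3 - 2*(-3) = 15
T[4] = 3*15 - 2*3 = 39
T[5] = 3*39 - 2*15 = 87
T[6] = 3*87 - 2*39 = 183
T[7] = 3*183 - 2*87 = 375
T[8] = 3*375 - 2*183 = 759
T[9] = 3*759 - 2*375 = 1527
T[10] = 3*1527 - 2*759 = 3063
Sum = (-3) + 3 + 15 + 39 + 87 + 183 + 375 + 759 + 1527 + 3063 = 6048

6048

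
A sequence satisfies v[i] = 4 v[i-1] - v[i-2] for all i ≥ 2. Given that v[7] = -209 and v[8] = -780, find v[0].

4

Rearranging, v[i-2] = -(v[i] - 4 v[i-1]).
v[6] = -(-780 - 4·(-209)) = -56
v[5] = -(-209 - 4·(-56)) = -15
v[4] = -(-56 - 4·(-15)) = -4
v[3] = -(-15 - 4·(-4)) = -1
v[2] = -(-4 - 4·(-1)) = 0
v[1] = -(-1 - 4·0) = 1
v[0] = -(0 - 4·1) = 4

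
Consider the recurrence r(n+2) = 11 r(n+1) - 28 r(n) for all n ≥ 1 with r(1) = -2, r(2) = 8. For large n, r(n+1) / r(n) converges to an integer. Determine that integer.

The characteristic equation is r^2 - 11r + 28 = 0, which factors as (r - 7)(r - 4) = 0.
So the roots are 7 and 4. Since |7| > |4| and the coefficient of 7^n is non-zero, the ratio tends to 7.

7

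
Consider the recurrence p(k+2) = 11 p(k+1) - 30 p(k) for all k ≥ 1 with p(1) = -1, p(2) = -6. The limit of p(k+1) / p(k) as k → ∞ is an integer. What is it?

The characteristic equation is r^2 - 11r + 30 = 0, which factors as (r - 6)(r - 5) = 0.
So the roots are 6 and 5. Since |6| > |5| and the coefficient of 6^k is non-zero, the ratio tends to 6.

6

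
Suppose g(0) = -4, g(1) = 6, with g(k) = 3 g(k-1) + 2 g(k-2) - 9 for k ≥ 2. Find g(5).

g(2) = 3*6 + 2*(-4) - 9 = 1
g(3) = 3*1 + 2*6 - 9 = 6
g(4) = 3*6 + 2*1 - 9 = 11
g(5) = 3*11 + 2*6 - 9 = 36

36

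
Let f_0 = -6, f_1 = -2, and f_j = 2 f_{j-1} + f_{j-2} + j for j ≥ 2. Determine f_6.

f_2 = 2·(-2) + (-6) + 2 = -8
f_3 = 2·(-8) + (-2) + 3 = -15
f_4 = 2·(-15) + (-8) + 4 = -34
f_5 = 2·(-34) + (-15) + 5 = -78
f_6 = 2·(-78) + (-34) + 6 = -184

-184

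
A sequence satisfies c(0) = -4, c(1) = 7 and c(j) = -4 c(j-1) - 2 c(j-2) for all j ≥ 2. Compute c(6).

c(2) = -4*7 - 2*(-4) = -20
c(3) = -4*(-20) - 2*7 = 66
c(4) = -4*66 - 2*(-20) = -224
c(5) = -4*(-224) - 2*66 = 764
c(6) = -4*764 - 2*(-224) = -2608

-2608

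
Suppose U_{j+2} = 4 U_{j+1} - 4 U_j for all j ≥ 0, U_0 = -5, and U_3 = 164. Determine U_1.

7

Let U_1 = z.
U_2 = 20 + 4z
U_3 = 80 + 12z
So 80 + 12z = 164, giving z = 7.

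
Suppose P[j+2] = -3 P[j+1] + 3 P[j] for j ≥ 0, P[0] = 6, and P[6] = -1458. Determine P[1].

Let P[1] = v.
P[2] = 18 - 3v
P[3] = -54 + 12v
P[4] = 216 - 45v
P[5] = -810 + 171v
P[6] = 3078 - 648v
So 3078 - 648v = -1458, giving v = 7.

7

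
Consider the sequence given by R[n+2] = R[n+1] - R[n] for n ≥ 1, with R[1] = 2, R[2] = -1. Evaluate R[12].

R[3] = (-1) - 2 = -3
R[4] = (-3) - (-1) = -2
R[5] = (-2) - (-3) = 1
R[6] = 1 - (-2) = 3
R[7] = 3 - 1 = 2
R[8] = 2 - 3 = -1
R[9] = (-1) - 2 = -3
R[10] = (-3) - (-1) = -2
R[11] = (-2) - (-3) = 1
R[12] = 1 - (-2) = 3

3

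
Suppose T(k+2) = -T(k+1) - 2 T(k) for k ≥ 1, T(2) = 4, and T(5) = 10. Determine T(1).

-1

Let T(1) = w.
T(3) = -4 - 2w
T(4) = -4 + 2w
T(5) = 12 + 2w
So 12 + 2w = 10, giving w = -1.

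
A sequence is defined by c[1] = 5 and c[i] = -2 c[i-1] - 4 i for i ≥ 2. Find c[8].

-936

c[2] = -2*5 - 8 = -18
c[3] = -2*(-18) - 12 = 24
c[4] = -2*24 - 16 = -64
c[5] = -2*(-64) - 20 = 108
c[6] = -2*108 - 24 = -240
c[7] = -2*(-240) - 28 = 452
c[8] = -2*452 - 32 = -936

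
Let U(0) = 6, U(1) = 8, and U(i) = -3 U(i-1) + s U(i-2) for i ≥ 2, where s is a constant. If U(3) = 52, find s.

U(2) = -24 + 6s
U(3) = 72 - 10s
So 72 - 10s = 52, giving s = 2.

2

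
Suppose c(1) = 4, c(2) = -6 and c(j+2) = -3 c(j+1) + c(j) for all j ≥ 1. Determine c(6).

c(3) = -3(-6) + 4 = 22
c(4) = -3(22) + (-6) = -72
c(5) = -3(-72) + 22 = 238
c(6) = -3(238) + (-72) = -786

-786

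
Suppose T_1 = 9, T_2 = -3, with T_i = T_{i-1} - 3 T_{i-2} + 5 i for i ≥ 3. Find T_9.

159

T_3 = (-3) - 3·9 + 15 = -15
T_4 = (-15) - 3·(-3) + 20 = 14
T_5 = 14 - 3·(-15) + 25 = 84
T_6 = 84 - 3·14 + 30 = 72
T_7 = 72 - 3·84 + 35 = -145
T_8 = (-145) - 3·72 + 40 = -321
T_9 = (-321) - 3·(-145) + 45 = 159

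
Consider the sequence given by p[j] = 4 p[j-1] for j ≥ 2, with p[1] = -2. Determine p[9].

-131072

p[2] = 4(-2) = -8
p[3] = 4(-8) = -32
p[4] = 4(-32) = -128
p[5] = 4(-128) = -512
p[6] = 4(-512) = -2048
p[7] = 4(-2048) = -8192
p[8] = 4(-8192) = -32768
p[9] = 4(-32768) = -131072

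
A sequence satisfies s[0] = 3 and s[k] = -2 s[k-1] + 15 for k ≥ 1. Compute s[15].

65541

The fixed point is 15/(1 + 2) = 5, so s[k] - 5 = -2(s[k-1] - 5).
Hence s[k] = -2·(-2)^k + 5.
s[15] = -2·(-2)^{15} + 5 = -2·-32768 + 5 = 65541.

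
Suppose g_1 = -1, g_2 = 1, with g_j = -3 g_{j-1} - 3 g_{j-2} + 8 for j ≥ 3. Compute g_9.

-184

g_3 = -3*1 - 3*(-1) + 8 = 8
g_4 = -3*8 - 3*1 + 8 = -19
g_5 = -3*(-19) - 3*8 + 8 = 41
g_6 = -3*41 - 3*(-19) + 8 = -58
g_7 = -3*(-58) - 3*41 + 8 = 59
g_8 = -3*59 - 3*(-58) + 8 = 5
g_9 = -3*5 - 3*59 + 8 = -184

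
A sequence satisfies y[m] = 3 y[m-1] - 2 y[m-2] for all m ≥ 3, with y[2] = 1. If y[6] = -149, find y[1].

6

Let y[1] = z.
y[3] = 3 - 2z
y[4] = 7 - 6z
y[5] = 15 - 14z
y[6] = 31 - 30z
So 31 - 30z = -149, giving z = 6.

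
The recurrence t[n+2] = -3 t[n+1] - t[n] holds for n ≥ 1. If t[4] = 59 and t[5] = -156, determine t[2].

4

Rearranging, t[n-2] = -(t[n] + 3 t[n-1]).
t[3] = -(-156 + 3*59) = -21
t[2] = -(59 + 3*(-21)) = 4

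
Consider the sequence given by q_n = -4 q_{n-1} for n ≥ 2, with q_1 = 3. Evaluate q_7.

q_2 = -4*3 = -12
q_3 = -4*(-12) = 48
q_4 = -4*48 = -192
q_5 = -4*(-192) = 768
q_6 = -4*768 = -3072
q_7 = -4*(-3072) = 12288

12288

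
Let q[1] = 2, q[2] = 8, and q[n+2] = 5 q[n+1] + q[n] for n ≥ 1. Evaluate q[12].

115220558

q[3] = 5·8 + 2 = 42
q[4] = 5·42 + 8 = 218
q[5] = 5·218 + 42 = 1132
q[6] = 5·1132 + 218 = 5878
q[7] = 5·5878 + 1132 = 30522
q[8] = 5·30522 + 5878 = 158488
q[9] = 5·158488 + 30522 = 822962
q[10] = 5·822962 + 158488 = 4273298
q[11] = 5·4273298 + 822962 = 22189452
q[12] = 5·22189452 + 4273298 = 115220558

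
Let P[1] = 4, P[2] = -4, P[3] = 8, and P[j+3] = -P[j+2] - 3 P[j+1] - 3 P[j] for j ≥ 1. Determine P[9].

-76

P[4] = -8 - 3(-4) - 3(4) = -8
P[5] = -(-8) - 3(8) - 3(-4) = -4
P[6] = -(-4) - 3(-8) - 3(8) = 4
P[7] = -4 - 3(-4) - 3(-8) = 32
P[8] = -32 - 3(4) - 3(-4) = -32
P[9] = -(-32) - 3(32) - 3(4) = -76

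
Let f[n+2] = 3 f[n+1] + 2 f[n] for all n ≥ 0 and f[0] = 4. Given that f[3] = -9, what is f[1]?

Let f[1] = w.
f[2] = 8 + 3w
f[3] = 24 + 11w
So 24 + 11w = -9, giving w = -3.

-3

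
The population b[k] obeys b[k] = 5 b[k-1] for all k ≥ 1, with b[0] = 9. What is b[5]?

b[1] = 5*9 = 45
b[2] = 5*45 = 225
b[3] = 5*225 = 1125
b[4] = 5*1125 = 5625
b[5] = 5*5625 = 28125

28125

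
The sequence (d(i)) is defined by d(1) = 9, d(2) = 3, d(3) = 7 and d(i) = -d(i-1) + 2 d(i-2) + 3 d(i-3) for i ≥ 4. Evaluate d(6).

76

d(4) = -7 + 2*3 + 3*9 = 26
d(5) = -26 + 2*7 + 3*3 = -3
d(6) = -(-3) + 2*26 + 3*7 = 76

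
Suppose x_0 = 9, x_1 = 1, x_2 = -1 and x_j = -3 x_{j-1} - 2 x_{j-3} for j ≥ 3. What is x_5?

x_3 = -3*(-1) - 2*9 = -15
x_4 = -3*(-15) - 2*1 = 43
x_5 = -3*43 - 2*(-1) = -127

-127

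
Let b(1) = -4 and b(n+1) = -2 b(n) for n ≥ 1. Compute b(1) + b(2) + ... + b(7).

b(2) = -2·(-4) = 8
b(3) = -2·8 = -16
b(4) = -2·(-16) = 32
b(5) = -2·32 = -64
b(6) = -2·(-64) = 128
b(7) = -2·128 = -256
Sum = (-4) + 8 + (-16) + 32 + (-64) + 128 + (-256) = -172

-172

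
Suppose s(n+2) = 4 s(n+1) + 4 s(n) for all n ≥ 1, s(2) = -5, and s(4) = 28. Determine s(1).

8

Let s(1) = w.
s(3) = -20 + 4w
s(4) = -100 + 16w
So -100 + 16w = 28, giving w = 8.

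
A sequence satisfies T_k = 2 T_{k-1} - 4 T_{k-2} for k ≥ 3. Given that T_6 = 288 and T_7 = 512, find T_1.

8

Rearranging, T_{k-2} = (T_k - 2 T_{k-1}) / -4.
T_5 = (512 - 2*288) / -4 = -64/-4 = 16
T_4 = (288 - 2*16) / -4 = 256/-4 = -64
T_3 = (16 - 2*(-64)) / -4 = 144/-4 = -36
T_2 = (-64 - 2*(-36)) / -4 = 8/-4 = -2
T_1 = (-36 - 2*(-2)) / -4 = -32/-4 = 8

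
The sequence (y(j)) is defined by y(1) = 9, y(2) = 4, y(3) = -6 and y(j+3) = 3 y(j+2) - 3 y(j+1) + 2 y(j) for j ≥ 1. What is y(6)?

-6

y(4) = 3·(-6) - 3·4 + 2·9 = -12
y(5) = 3·(-12) - 3·(-6) + 2·4 = -10
y(6) = 3·(-10) - 3·(-12) + 2·(-6) = -6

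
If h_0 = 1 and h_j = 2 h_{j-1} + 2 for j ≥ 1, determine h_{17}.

The fixed point is 2/(1 - 2) = -2, so h_j + 2 = 2(h_{j-1} + 2).
Hence h_j = 3·2^j - 2.
h_{17} = 3·2^{17} - 2 = 3·131072 - 2 = 393214.

393214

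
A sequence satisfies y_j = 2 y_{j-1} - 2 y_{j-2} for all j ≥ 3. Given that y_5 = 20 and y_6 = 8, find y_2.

Rearranging, y_{j-2} = (y_j - 2 y_{j-1}) / -2.
y_4 = (8 - 2*20) / -2 = -32/-2 = 16
y_3 = (20 - 2*16) / -2 = -12/-2 = 6
y_2 = (16 - 2*6) / -2 = 4/-2 = -2

-2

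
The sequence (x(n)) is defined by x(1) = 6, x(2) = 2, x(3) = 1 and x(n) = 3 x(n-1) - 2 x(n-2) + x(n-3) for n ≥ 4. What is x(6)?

x(4) = 3·1 - 2·2 + 6 = 5
x(5) = 3·5 - 2·1 + 2 = 15
x(6) = 3·15 - 2·5 + 1 = 36

36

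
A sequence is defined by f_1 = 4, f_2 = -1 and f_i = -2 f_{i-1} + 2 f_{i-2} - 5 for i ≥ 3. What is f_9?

2315

f_3 = -2(-1) + 2(4) - 5 = 5
f_4 = -2(5) + 2(-1) - 5 = -17
f_5 = -2(-17) + 2(5) - 5 = 39
f_6 = -2(39) + 2(-17) - 5 = -117
f_7 = -2(-117) + 2(39) - 5 = 307
f_8 = -2(307) + 2(-117) - 5 = -853
f_9 = -2(-853) + 2(307) - 5 = 2315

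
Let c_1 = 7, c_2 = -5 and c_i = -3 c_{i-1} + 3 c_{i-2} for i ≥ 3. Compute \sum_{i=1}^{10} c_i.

c_3 = -3·(-5) + 3·7 = 36
c_4 = -3·36 + 3·(-5) = -123
c_5 = -3·(-123) + 3·36 = 477
c_6 = -3·477 + 3·(-123) = -1800
c_7 = -3·(-1800) + 3·477 = 6831
c_8 = -3·6831 + 3·(-1800) = -25893
c_9 = -3·(-25893) + 3·6831 = 98172
c_{10} = -3·98172 + 3·(-25893) = -372195
Sum = 7 + (-5) + 36 + (-123) + 477 + (-1800) + 6831 + (-25893) + 98172 + (-372195) = -294493

-294493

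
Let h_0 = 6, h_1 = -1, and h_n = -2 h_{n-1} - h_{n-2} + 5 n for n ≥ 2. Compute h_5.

9

h_2 = -2*(-1) - 6 + 10 = 6
h_3 = -2*6 - (-1) + 15 = 4
h_4 = -2*4 - 6 + 20 = 6
h_5 = -2*6 - 4 + 25 = 9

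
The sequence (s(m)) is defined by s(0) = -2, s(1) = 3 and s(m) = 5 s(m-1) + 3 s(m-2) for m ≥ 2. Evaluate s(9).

s(2) = 5(3) + 3(-2) = 9
s(3) = 5(9) + 3(3) = 54
s(4) = 5(54) + 3(9) = 297
s(5) = 5(297) + 3(54) = 1647
s(6) = 5(1647) + 3(297) = 9126
s(7) = 5(9126) + 3(1647) = 50571
s(8) = 5(50571) + 3(9126) = 280233
s(9) = 5(280233) + 3(50571) = 1552878

1552878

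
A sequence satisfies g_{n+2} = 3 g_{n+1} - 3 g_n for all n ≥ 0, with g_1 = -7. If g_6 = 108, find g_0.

-4

Let g_0 = y.
g_2 = -21 - 3y
g_3 = -42 - 9y
g_4 = -63 - 18y
g_5 = -63 - 27y
g_6 = -27y
So -27y = 108, giving y = -4.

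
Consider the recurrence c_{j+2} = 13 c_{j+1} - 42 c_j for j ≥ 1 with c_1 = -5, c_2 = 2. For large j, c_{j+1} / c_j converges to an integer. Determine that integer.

The characteristic equation is r^2 - 13r + 42 = 0, which factors as (r - 7)(r - 6) = 0.
So the roots are 7 and 6. Since |7| > |6| and the coefficient of 7^j is non-zero, the ratio tends to 7.

7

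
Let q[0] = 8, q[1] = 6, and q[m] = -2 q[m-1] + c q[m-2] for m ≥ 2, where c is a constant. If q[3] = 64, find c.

-4

q[2] = -12 + 8c
q[3] = 24 - 10c
So 24 - 10c = 64, giving c = -4.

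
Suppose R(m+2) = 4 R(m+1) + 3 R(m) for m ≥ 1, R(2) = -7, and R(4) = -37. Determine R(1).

8

Let R(1) = y.
R(3) = -28 + 3y
R(4) = -133 + 12y
So -133 + 12y = -37, giving y = 8.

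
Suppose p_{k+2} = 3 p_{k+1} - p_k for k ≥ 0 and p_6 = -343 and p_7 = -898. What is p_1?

-2

Rearranging, p_{k-2} = -(p_k - 3 p_{k-1}).
p_5 = -(-898 - 3*(-343)) = -131
p_4 = -(-343 - 3*(-131)) = -50
p_3 = -(-131 - 3*(-50)) = -19
p_2 = -(-50 - 3*(-19)) = -7
p_1 = -(-19 - 3*(-7)) = -2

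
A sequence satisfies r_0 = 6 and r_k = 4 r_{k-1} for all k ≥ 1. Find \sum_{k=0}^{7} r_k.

131070

r_1 = 4*6 = 24
r_2 = 4*24 = 96
r_3 = 4*96 = 384
r_4 = 4*384 = 1536
r_5 = 4*1536 = 6144
r_6 = 4*6144 = 24576
r_7 = 4*24576 = 98304
Sum = 6 + 24 + 96 + 384 + 1536 + 6144 + 24576 + 98304 = 131070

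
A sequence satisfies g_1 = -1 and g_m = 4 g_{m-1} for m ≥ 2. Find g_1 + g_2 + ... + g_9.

g_2 = 4(-1) = -4
g_3 = 4(-4) = -16
g_4 = 4(-16) = -64
g_5 = 4(-64) = -256
g_6 = 4(-256) = -1024
g_7 = 4(-1024) = -4096
g_8 = 4(-4096) = -16384
g_9 = 4(-16384) = -65536
Sum = (-1) + (-4) + (-16) + (-64) + (-256) + (-1024) + (-4096) + (-16384) + (-65536) = -87381

-87381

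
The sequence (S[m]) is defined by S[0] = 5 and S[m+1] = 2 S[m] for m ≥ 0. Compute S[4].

80

S[1] = 2*5 = 10
S[2] = 2*10 = 20
S[3] = 2*20 = 40
S[4] = 2*40 = 80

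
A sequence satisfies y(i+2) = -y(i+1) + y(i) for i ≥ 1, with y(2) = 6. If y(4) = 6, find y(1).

6

Let y(1) = v.
y(3) = -6 + v
y(4) = 12 - v
So 12 - v = 6, giving v = 6.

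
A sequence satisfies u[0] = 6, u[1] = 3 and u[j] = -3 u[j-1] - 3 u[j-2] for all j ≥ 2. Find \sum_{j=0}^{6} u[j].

-54

u[2] = -3·3 - 3·6 = -27
u[3] = -3·(-27) - 3·3 = 72
u[4] = -3·72 - 3·(-27) = -135
u[5] = -3·(-135) - 3·72 = 189
u[6] = -3·189 - 3·(-135) = -162
Sum = 6 + 3 + (-27) + 72 + (-135) + 189 + (-162) = -54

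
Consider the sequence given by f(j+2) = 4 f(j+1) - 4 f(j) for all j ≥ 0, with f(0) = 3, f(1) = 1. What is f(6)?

f(2) = 4·1 - 4·3 = -8
f(3) = 4·(-8) - 4·1 = -36
f(4) = 4·(-36) - 4·(-8) = -112
f(5) = 4·(-112) - 4·(-36) = -304
f(6) = 4·(-304) - 4·(-112) = -768

-768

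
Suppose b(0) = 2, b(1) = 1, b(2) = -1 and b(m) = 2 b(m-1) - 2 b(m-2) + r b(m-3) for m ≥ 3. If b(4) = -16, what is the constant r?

-2

b(3) = -4 + 2r
b(4) = -6 + 5r
So -6 + 5r = -16, giving r = -2.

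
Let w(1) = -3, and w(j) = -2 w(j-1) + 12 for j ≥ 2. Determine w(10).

w(2) = -2*(-3) + 12 = 18
w(3) = -2*18 + 12 = -24
w(4) = -2*(-24) + 12 = 60
w(5) = -2*60 + 12 = -108
w(6) = -2*(-108) + 12 = 228
w(7) = -2*228 + 12 = -444
w(8) = -2*(-444) + 12 = 900
w(9) = -2*900 + 12 = -1788
w(10) = -2*(-1788) + 12 = 3588

3588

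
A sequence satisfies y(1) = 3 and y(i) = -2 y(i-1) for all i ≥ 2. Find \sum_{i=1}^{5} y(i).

y(2) = -2*3 = -6
y(3) = -2*(-6) = 12
y(4) = -2*12 = -24
y(5) = -2*(-24) = 48
Sum = 3 + (-6) + 12 + (-24) + 48 = 33

33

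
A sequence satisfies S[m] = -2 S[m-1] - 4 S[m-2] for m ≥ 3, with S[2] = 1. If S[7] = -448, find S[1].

-7

Let S[1] = z.
S[3] = -2 - 4z
S[4] = 8z
S[5] = 8
S[6] = -16 - 32z
S[7] = 64z
So 64z = -448, giving z = -7.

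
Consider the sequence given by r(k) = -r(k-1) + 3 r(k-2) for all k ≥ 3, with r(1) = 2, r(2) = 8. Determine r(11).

-6224

r(3) = -8 + 3·2 = -2
r(4) = -(-2) + 3·8 = 26
r(5) = -26 + 3·(-2) = -32
r(6) = -(-32) + 3·26 = 110
r(7) = -110 + 3·(-32) = -206
r(8) = -(-206) + 3·110 = 536
r(9) = -536 + 3·(-206) = -1154
r(10) = -(-1154) + 3·536 = 2762
r(11) = -2762 + 3·(-1154) = -6224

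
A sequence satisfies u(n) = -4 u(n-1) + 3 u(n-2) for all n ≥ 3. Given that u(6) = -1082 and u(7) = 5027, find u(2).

Rearranging, u(n-2) = (u(n) + 4 u(n-1)) / 3.
u(5) = (5027 + 4·(-1082)) / 3 = 699/3 = 233
u(4) = (-1082 + 4·233) / 3 = -150/3 = -50
u(3) = (233 + 4·(-50)) / 3 = 33/3 = 11
u(2) = (-50 + 4·11) / 3 = -6/3 = -2

-2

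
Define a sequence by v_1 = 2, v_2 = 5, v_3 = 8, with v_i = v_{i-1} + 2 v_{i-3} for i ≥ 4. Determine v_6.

v_4 = 8 + 2*2 = 12
v_5 = 12 + 2*5 = 22
v_6 = 22 + 2*8 = 38

38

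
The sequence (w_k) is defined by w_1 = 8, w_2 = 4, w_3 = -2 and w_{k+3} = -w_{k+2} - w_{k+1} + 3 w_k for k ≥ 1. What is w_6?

-20

w_4 = -(-2) - 4 + 3(8) = 22
w_5 = -22 - (-2) + 3(4) = -8
w_6 = -(-8) - 22 + 3(-2) = -20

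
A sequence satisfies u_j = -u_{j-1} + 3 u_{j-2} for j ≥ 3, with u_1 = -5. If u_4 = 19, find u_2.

Let u_2 = x.
u_3 = -15 - x
u_4 = 15 + 4x
So 15 + 4x = 19, giving x = 1.

1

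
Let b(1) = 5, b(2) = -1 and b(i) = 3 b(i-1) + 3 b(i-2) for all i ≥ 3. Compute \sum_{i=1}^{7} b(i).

b(3) = 3(-1) + 3(5) = 12
b(4) = 3(12) + 3(-1) = 33
b(5) = 3(33) + 3(12) = 135
b(6) = 3(135) + 3(33) = 504
b(7) = 3(504) + 3(135) = 1917
Sum = 5 + (-1) + 12 + 33 + 135 + 504 + 1917 = 2605

2605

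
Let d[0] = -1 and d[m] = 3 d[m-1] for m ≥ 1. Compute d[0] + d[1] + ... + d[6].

d[1] = 3*(-1) = -3
d[2] = 3*(-3) = -9
d[3] = 3*(-9) = -27
d[4] = 3*(-27) = -81
d[5] = 3*(-81) = -243
d[6] = 3*(-243) = -729
Sum = (-1) + (-3) + (-9) + (-27) + (-81) + (-243) + (-729) = -1093

-1093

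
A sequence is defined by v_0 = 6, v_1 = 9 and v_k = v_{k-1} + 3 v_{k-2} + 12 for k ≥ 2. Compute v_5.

v_2 = 9 + 3·6 + 12 = 39
v_3 = 39 + 3·9 + 12 = 78
v_4 = 78 + 3·39 + 12 = 207
v_5 = 207 + 3·78 + 12 = 453

453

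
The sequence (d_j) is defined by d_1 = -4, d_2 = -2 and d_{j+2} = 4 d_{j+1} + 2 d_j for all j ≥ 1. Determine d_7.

d_3 = 4·(-2) + 2·(-4) = -16
d_4 = 4·(-16) + 2·(-2) = -68
d_5 = 4·(-68) + 2·(-16) = -304
d_6 = 4·(-304) + 2·(-68) = -1352
d_7 = 4·(-1352) + 2·(-304) = -6016

-6016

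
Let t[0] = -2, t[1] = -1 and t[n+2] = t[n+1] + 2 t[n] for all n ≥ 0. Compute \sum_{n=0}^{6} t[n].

-128

t[2] = (-1) + 2*(-2) = -5
t[3] = (-5) + 2*(-1) = -7
t[4] = (-7) + 2*(-5) = -17
t[5] = (-17) + 2*(-7) = -31
t[6] = (-31) + 2*(-17) = -65
Sum = (-2) + (-1) + (-5) + (-7) + (-17) + (-31) + (-65) = -128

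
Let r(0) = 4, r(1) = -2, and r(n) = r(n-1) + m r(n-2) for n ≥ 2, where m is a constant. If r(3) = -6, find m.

-2

r(2) = -2 + 4m
r(3) = -2 + 2m
So -2 + 2m = -6, giving m = -2.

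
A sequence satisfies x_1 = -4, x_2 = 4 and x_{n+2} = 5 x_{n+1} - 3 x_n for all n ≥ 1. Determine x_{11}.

4095572

x_3 = 5·4 - 3·(-4) = 32
x_4 = 5·32 - 3·4 = 148
x_5 = 5·148 - 3·32 = 644
x_6 = 5·644 - 3·148 = 2776
x_7 = 5·2776 - 3·644 = 11948
x_8 = 5·11948 - 3·2776 = 51412
x_9 = 5·51412 - 3·11948 = 221216
x_{10} = 5·221216 - 3·51412 = 951844
x_{11} = 5·951844 - 3·221216 = 4095572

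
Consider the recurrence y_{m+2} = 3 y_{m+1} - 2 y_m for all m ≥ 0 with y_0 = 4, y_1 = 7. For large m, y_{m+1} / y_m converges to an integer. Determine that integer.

2

The characteristic equation is r^2 - 3r + 2 = 0, which factors as (r - 2)(r - 1) = 0.
So the roots are 2 and 1. Since |2| > |1| and the coefficient of 2^m is non-zero, the ratio tends to 2.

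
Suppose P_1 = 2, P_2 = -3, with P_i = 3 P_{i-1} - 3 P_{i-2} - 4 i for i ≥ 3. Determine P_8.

P_3 = 3(-3) - 3(2) - 12 = -27
P_4 = 3(-27) - 3(-3) - 16 = -88
P_5 = 3(-88) - 3(-27) - 20 = -203
P_6 = 3(-203) - 3(-88) - 24 = -369
P_7 = 3(-369) - 3(-203) - 28 = -526
P_8 = 3(-526) - 3(-369) - 32 = -503

-503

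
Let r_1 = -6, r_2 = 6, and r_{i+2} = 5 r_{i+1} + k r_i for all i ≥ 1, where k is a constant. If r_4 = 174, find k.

r_3 = 30 - 6k
r_4 = 150 - 24k
So 150 - 24k = 174, giving k = -1.

-1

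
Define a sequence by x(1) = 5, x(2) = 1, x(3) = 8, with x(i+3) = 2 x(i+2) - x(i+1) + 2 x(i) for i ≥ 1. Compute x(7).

164

x(4) = 2(8) - 1 + 2(5) = 25
x(5) = 2(25) - 8 + 2(1) = 44
x(6) = 2(44) - 25 + 2(8) = 79
x(7) = 2(79) - 44 + 2(25) = 164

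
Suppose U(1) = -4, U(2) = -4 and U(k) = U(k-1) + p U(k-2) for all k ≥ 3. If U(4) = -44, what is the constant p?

U(3) = -4 - 4p
U(4) = -4 - 8p
So -4 - 8p = -44, giving p = 5.

5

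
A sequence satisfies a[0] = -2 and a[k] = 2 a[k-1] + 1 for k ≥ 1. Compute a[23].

The fixed point is 1/(1 - 2) = -1, so a[k] + 1 = 2(a[k-1] + 1).
Hence a[k] = -1·2^k - 1.
a[23] = -1·2^{23} - 1 = -1·8388608 - 1 = -8388609.

-8388609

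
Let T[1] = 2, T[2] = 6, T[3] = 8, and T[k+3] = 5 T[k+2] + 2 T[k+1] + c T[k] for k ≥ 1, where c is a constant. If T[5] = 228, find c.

-3

T[4] = 52 + 2c
T[5] = 276 + 16c
So 276 + 16c = 228, giving c = -3.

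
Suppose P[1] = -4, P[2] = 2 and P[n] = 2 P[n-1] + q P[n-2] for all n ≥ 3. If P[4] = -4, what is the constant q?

2

P[3] = 4 - 4q
P[4] = 8 - 6q
So 8 - 6q = -4, giving q = 2.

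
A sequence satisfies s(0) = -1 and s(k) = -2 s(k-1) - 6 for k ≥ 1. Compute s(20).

1048574

The fixed point is -6/(1 + 2) = -2, so s(k) + 2 = -2(s(k-1) + 2).
Hence s(k) = 1·(-2)^k - 2.
s(20) = 1·(-2)^{20} - 2 = 1·1048576 - 2 = 1048574.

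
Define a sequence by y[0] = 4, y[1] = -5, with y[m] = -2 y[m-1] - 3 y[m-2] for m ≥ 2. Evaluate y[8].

y[2] = -2·(-5) - 3·4 = -2
y[3] = -2·(-2) - 3·(-5) = 19
y[4] = -2·19 - 3·(-2) = -32
y[5] = -2·(-32) - 3·19 = 7
y[6] = -2·7 - 3·(-32) = 82
y[7] = -2·82 - 3·7 = -185
y[8] = -2·(-185) - 3·82 = 124

124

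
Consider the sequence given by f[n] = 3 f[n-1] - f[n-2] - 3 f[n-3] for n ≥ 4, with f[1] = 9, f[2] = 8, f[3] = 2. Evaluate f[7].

-748

f[4] = 3·2 - 8 - 3·9 = -29
f[5] = 3·(-29) - 2 - 3·8 = -113
f[6] = 3·(-113) - (-29) - 3·2 = -316
f[7] = 3·(-316) - (-113) - 3·(-29) = -748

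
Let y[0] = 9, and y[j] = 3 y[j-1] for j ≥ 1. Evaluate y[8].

y[1] = 3·9 = 27
y[2] = 3·27 = 81
y[3] = 3·81 = 243
y[4] = 3·243 = 729
y[5] = 3·729 = 2187
y[6] = 3·2187 = 6561
y[7] = 3·6561 = 19683
y[8] = 3·19683 = 59049

59049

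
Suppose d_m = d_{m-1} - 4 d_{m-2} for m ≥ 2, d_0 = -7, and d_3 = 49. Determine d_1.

Let d_1 = w.
d_2 = 28 + w
d_3 = 28 - 3w
So 28 - 3w = 49, giving w = -7.

-7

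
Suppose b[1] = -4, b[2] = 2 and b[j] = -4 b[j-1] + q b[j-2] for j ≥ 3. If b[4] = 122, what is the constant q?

b[3] = -8 - 4q
b[4] = 32 + 18q
So 32 + 18q = 122, giving q = 5.

5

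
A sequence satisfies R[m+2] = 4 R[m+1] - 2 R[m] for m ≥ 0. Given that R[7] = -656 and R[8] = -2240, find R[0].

Rearranging, R[m-2] = (R[m] - 4 R[m-1]) / -2.
R[6] = (-2240 - 4·(-656)) / -2 = 384/-2 = -192
R[5] = (-656 - 4·(-192)) / -2 = 112/-2 = -56
R[4] = (-192 - 4·(-56)) / -2 = 32/-2 = -16
R[3] = (-56 - 4·(-16)) / -2 = 8/-2 = -4
R[2] = (-16 - 4·(-4)) / -2 = 0/-2 = 0
R[1] = (-4 - 4·0) / -2 = -4/-2 = 2
R[0] = (0 - 4·2) / -2 = -8/-2 = 4

4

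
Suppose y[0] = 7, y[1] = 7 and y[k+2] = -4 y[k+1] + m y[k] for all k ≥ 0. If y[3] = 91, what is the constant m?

1

y[2] = -28 + 7m
y[3] = 112 - 21m
So 112 - 21m = 91, giving m = 1.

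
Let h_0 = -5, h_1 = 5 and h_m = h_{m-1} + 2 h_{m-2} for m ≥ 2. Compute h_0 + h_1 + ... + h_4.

h_2 = 5 + 2·(-5) = -5
h_3 = (-5) + 2·5 = 5
h_4 = 5 + 2·(-5) = -5
Sum = (-5) + 5 + (-5) + 5 + (-5) = -5

-5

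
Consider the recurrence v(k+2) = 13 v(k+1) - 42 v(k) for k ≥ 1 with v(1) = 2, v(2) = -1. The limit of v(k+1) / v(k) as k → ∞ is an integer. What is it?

The characteristic equation is r^2 - 13r + 42 = 0, which factors as (r - 7)(r - 6) = 0.
So the roots are 7 and 6. Since |7| > |6| and the coefficient of 7^k is non-zero, the ratio tends to 7.

7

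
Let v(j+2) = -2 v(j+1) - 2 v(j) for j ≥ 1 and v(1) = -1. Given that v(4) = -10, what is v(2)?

-3

Let v(2) = w.
v(3) = 2 - 2w
v(4) = -4 + 2w
So -4 + 2w = -10, giving w = -3.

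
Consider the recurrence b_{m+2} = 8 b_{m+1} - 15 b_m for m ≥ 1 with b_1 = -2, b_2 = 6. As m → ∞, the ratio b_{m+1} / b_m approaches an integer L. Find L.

5

The characteristic equation is r^2 - 8r + 15 = 0, which factors as (r - 5)(r - 3) = 0.
So the roots are 5 and 3. Since |5| > |3| and the coefficient of 5^m is non-zero, the ratio tends to 5.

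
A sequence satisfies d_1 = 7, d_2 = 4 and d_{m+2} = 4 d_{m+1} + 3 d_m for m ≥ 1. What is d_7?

d_3 = 4(4) + 3(7) = 37
d_4 = 4(37) + 3(4) = 160
d_5 = 4(160) + 3(37) = 751
d_6 = 4(751) + 3(160) = 3484
d_7 = 4(3484) + 3(751) = 16189

16189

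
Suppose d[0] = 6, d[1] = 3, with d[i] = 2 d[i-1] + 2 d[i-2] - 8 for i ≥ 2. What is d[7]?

d[2] = 2·3 + 2·6 - 8 = 10
d[3] = 2·10 + 2·3 - 8 = 18
d[4] = 2·18 + 2·10 - 8 = 48
d[5] = 2·48 + 2·18 - 8 = 124
d[6] = 2·124 + 2·48 - 8 = 336
d[7] = 2·336 + 2·124 - 8 = 912

912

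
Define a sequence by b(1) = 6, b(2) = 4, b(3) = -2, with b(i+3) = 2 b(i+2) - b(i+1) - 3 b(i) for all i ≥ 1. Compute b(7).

-44

b(4) = 2(-2) - 4 - 3(6) = -26
b(5) = 2(-26) - (-2) - 3(4) = -62
b(6) = 2(-62) - (-26) - 3(-2) = -92
b(7) = 2(-92) - (-62) - 3(-26) = -44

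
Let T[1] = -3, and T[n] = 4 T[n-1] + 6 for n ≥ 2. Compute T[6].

-1026

T[2] = 4*(-3) + 6 = -6
T[3] = 4*(-6) + 6 = -18
T[4] = 4*(-18) + 6 = -66
T[5] = 4*(-66) + 6 = -258
T[6] = 4*(-258) + 6 = -1026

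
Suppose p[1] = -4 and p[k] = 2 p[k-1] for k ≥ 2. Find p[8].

-512

p[2] = 2·(-4) = -8
p[3] = 2·(-8) = -16
p[4] = 2·(-16) = -32
p[5] = 2·(-32) = -64
p[6] = 2·(-64) = -128
p[7] = 2·(-128) = -256
p[8] = 2·(-256) = -512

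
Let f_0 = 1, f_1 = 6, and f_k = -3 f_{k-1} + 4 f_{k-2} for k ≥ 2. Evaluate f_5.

f_2 = -3*6 + 4*1 = -14
f_3 = -3*(-14) + 4*6 = 66
f_4 = -3*66 + 4*(-14) = -254
f_5 = -3*(-254) + 4*66 = 1026

1026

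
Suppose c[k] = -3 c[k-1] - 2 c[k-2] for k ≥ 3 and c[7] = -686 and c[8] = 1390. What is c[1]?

Rearranging, c[k-2] = (c[k] + 3 c[k-1]) / -2.
c[6] = (1390 + 3(-686)) / -2 = -668/-2 = 334
c[5] = (-686 + 3(334)) / -2 = 316/-2 = -158
c[4] = (334 + 3(-158)) / -2 = -140/-2 = 70
c[3] = (-158 + 3(70)) / -2 = 52/-2 = -26
c[2] = (70 + 3(-26)) / -2 = -8/-2 = 4
c[1] = (-26 + 3(4)) / -2 = -14/-2 = 7

7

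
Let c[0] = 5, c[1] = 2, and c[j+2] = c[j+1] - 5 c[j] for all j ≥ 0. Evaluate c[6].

c[2] = 2 - 5(5) = -23
c[3] = (-23) - 5(2) = -33
c[4] = (-33) - 5(-23) = 82
c[5] = 82 - 5(-33) = 247
c[6] = 247 - 5(82) = -163

-163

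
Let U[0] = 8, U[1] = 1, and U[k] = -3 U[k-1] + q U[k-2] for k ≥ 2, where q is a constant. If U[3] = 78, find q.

U[2] = -3 + 8q
U[3] = 9 - 23q
So 9 - 23q = 78, giving q = -3.

-3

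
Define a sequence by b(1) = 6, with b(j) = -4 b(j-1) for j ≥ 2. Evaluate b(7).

b(2) = -4·6 = -24
b(3) = -4·(-24) = 96
b(4) = -4·96 = -384
b(5) = -4·(-384) = 1536
b(6) = -4·1536 = -6144
b(7) = -4·(-6144) = 24576

24576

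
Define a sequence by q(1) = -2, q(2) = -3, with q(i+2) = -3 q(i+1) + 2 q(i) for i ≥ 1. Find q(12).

q(3) = -3*(-3) + 2*(-2) = 5
q(4) = -3*5 + 2*(-3) = -21
q(5) = -3*(-21) + 2*5 = 73
q(6) = -3*73 + 2*(-21) = -261
q(7) = -3*(-261) + 2*73 = 929
q(8) = -3*929 + 2*(-261) = -3309
q(9) = -3*(-3309) + 2*929 = 11785
q(10) = -3*11785 + 2*(-3309) = -41973
q(11) = -3*(-41973) + 2*11785 = 149489
q(12) = -3*149489 + 2*(-41973) = -532413

-532413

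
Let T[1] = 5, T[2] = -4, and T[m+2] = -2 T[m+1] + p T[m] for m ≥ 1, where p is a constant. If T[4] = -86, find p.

T[3] = 8 + 5p
T[4] = -16 - 14p
So -16 - 14p = -86, giving p = 5.

5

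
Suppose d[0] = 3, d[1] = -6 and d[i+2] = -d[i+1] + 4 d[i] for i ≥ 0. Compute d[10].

31554

d[2] = -(-6) + 4·3 = 18
d[3] = -18 + 4·(-6) = -42
d[4] = -(-42) + 4·18 = 114
d[5] = -114 + 4·(-42) = -282
d[6] = -(-282) + 4·114 = 738
d[7] = -738 + 4·(-282) = -1866
d[8] = -(-1866) + 4·738 = 4818
d[9] = -4818 + 4·(-1866) = -12282
d[10] = -(-12282) + 4·4818 = 31554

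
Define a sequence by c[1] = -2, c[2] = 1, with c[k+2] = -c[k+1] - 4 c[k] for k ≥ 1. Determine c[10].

781

c[3] = -1 - 4*(-2) = 7
c[4] = -7 - 4*1 = -11
c[5] = -(-11) - 4*7 = -17
c[6] = -(-17) - 4*(-11) = 61
c[7] = -61 - 4*(-17) = 7
c[8] = -7 - 4*61 = -251
c[9] = -(-251) - 4*7 = 223
c[10] = -223 - 4*(-251) = 781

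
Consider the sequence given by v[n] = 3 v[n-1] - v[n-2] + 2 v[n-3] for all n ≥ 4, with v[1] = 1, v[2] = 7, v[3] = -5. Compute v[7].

-338

v[4] = 3(-5) - 7 + 2(1) = -20
v[5] = 3(-20) - (-5) + 2(7) = -41
v[6] = 3(-41) - (-20) + 2(-5) = -113
v[7] = 3(-113) - (-41) + 2(-20) = -338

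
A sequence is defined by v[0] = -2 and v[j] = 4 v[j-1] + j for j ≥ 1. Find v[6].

v[1] = 4·(-2) + 1 = -7
v[2] = 4·(-7) + 2 = -26
v[3] = 4·(-26) + 3 = -101
v[4] = 4·(-101) + 4 = -400
v[5] = 4·(-400) + 5 = -1595
v[6] = 4·(-1595) + 6 = -6374

-6374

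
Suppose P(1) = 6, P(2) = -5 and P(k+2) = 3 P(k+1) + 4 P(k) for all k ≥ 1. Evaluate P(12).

P(3) = 3·(-5) + 4·6 = 9
P(4) = 3·9 + 4·(-5) = 7
P(5) = 3·7 + 4·9 = 57
P(6) = 3·57 + 4·7 = 199
P(7) = 3·199 + 4·57 = 825
P(8) = 3·825 + 4·199 = 3271
P(9) = 3·3271 + 4·825 = 13113
P(10) = 3·13113 + 4·3271 = 52423
P(11) = 3·52423 + 4·13113 = 209721
P(12) = 3·209721 + 4·52423 = 838855

838855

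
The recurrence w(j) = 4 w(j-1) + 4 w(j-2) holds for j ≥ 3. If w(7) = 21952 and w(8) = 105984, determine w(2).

Rearranging, w(j-2) = (w(j) - 4 w(j-1)) / 4.
w(6) = (105984 - 4(21952)) / 4 = 18176/4 = 4544
w(5) = (21952 - 4(4544)) / 4 = 3776/4 = 944
w(4) = (4544 - 4(944)) / 4 = 768/4 = 192
w(3) = (944 - 4(192)) / 4 = 176/4 = 44
w(2) = (192 - 4(44)) / 4 = 16/4 = 4

4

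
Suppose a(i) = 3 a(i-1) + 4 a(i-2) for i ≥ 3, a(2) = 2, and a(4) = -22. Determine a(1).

Let a(1) = y.
a(3) = 6 + 4y
a(4) = 26 + 12y
So 26 + 12y = -22, giving y = -4.

-4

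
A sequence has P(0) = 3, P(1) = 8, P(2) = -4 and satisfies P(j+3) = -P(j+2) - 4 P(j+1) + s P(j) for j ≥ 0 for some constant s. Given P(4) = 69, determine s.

P(3) = -28 + 3s
P(4) = 44 + 5s
So 44 + 5s = 69, giving s = 5.

5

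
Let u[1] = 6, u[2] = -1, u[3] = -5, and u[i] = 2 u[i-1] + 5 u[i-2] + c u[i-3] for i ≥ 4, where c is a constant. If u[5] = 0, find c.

u[4] = -15 + 6c
u[5] = -55 + 11c
So -55 + 11c = 0, giving c = 5.

5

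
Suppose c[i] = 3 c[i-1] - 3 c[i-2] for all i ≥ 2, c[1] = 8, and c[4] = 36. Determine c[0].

2

Let c[0] = x.
c[2] = 24 - 3x
c[3] = 48 - 9x
c[4] = 72 - 18x
So 72 - 18x = 36, giving x = 2.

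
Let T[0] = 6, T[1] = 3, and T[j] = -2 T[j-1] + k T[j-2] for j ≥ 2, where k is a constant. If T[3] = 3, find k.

T[2] = -6 + 6k
T[3] = 12 - 9k
So 12 - 9k = 3, giving k = 1.

1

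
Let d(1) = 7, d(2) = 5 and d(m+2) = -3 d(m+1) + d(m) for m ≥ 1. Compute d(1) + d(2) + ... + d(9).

-8672

d(3) = -3*5 + 7 = -8
d(4) = -3*(-8) + 5 = 29
d(5) = -3*29 + (-8) = -95
d(6) = -3*(-95) + 29 = 314
d(7) = -3*314 + (-95) = -1037
d(8) = -3*(-1037) + 314 = 3425
d(9) = -3*3425 + (-1037) = -11312
Sum = 7 + 5 + (-8) + 29 + (-95) + 314 + (-1037) + 3425 + (-11312) = -8672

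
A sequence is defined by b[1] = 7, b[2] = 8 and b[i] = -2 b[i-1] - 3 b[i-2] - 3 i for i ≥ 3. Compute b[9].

-865

b[3] = -2(8) - 3(7) - 9 = -46
b[4] = -2(-46) - 3(8) - 12 = 56
b[5] = -2(56) - 3(-46) - 15 = 11
b[6] = -2(11) - 3(56) - 18 = -208
b[7] = -2(-208) - 3(11) - 21 = 362
b[8] = -2(362) - 3(-208) - 24 = -124
b[9] = -2(-124) - 3(362) - 27 = -865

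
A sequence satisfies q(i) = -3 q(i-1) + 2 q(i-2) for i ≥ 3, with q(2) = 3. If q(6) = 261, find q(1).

2

Let q(1) = v.
q(3) = -9 + 2v
q(4) = 33 - 6v
q(5) = -117 + 22v
q(6) = 417 - 78v
So 417 - 78v = 261, giving v = 2.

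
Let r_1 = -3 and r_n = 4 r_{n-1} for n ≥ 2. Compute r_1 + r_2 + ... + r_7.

r_2 = 4·(-3) = -12
r_3 = 4·(-12) = -48
r_4 = 4·(-48) = -192
r_5 = 4·(-192) = -768
r_6 = 4·(-768) = -3072
r_7 = 4·(-3072) = -12288
Sum = (-3) + (-12) + (-48) + (-192) + (-768) + (-3072) + (-12288) = -16383

-16383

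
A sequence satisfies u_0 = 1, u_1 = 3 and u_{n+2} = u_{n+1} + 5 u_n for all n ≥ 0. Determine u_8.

u_2 = 3 + 5(1) = 8
u_3 = 8 + 5(3) = 23
u_4 = 23 + 5(8) = 63
u_5 = 63 + 5(23) = 178
u_6 = 178 + 5(63) = 493
u_7 = 493 + 5(178) = 1383
u_8 = 1383 + 5(493) = 3848

3848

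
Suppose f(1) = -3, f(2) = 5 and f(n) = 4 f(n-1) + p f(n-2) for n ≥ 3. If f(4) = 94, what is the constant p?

-2

f(3) = 20 - 3p
f(4) = 80 - 7p
So 80 - 7p = 94, giving p = -2.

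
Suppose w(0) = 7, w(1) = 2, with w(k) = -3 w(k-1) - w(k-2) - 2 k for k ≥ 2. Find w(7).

2118

w(2) = -3(2) - 7 - 4 = -17
w(3) = -3(-17) - 2 - 6 = 43
w(4) = -3(43) - (-17) - 8 = -120
w(5) = -3(-120) - 43 - 10 = 307
w(6) = -3(307) - (-120) - 12 = -813
w(7) = -3(-813) - 307 - 14 = 2118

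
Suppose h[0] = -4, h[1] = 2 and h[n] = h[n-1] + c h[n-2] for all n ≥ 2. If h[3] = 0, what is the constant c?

1

h[2] = 2 - 4c
h[3] = 2 - 2c
So 2 - 2c = 0, giving c = 1.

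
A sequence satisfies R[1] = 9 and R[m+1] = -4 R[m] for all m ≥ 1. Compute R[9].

589824

R[2] = -4*9 = -36
R[3] = -4*(-36) = 144
R[4] = -4*144 = -576
R[5] = -4*(-576) = 2304
R[6] = -4*2304 = -9216
R[7] = -4*(-9216) = 36864
R[8] = -4*36864 = -147456
R[9] = -4*(-147456) = 589824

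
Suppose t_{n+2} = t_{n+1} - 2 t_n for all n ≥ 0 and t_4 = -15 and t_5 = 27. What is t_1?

Rearranging, t_{n-2} = (t_n - t_{n-1}) / -2.
t_3 = (27 - (-15)) / -2 = 42/-2 = -21
t_2 = (-15 - (-21)) / -2 = 6/-2 = -3
t_1 = (-21 - (-3)) / -2 = -18/-2 = 9

9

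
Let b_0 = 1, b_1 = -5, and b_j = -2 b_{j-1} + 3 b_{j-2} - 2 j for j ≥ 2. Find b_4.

b_2 = -2·(-5) + 3·1 - 4 = 9
b_3 = -2·9 + 3·(-5) - 6 = -39
b_4 = -2·(-39) + 3·9 - 8 = 97

97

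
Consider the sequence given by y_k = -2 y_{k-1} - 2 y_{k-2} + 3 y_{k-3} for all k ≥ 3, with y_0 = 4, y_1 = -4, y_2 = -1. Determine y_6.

52

y_3 = -2(-1) - 2(-4) + 3(4) = 22
y_4 = -2(22) - 2(-1) + 3(-4) = -54
y_5 = -2(-54) - 2(22) + 3(-1) = 61
y_6 = -2(61) - 2(-54) + 3(22) = 52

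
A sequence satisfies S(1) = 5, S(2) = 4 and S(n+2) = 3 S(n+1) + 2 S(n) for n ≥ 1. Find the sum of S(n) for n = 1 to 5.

S(3) = 3·4 + 2·5 = 22
S(4) = 3·22 + 2·4 = 74
S(5) = 3·74 + 2·22 = 266
Sum = 5 + 4 + 22 + 74 + 266 = 371

371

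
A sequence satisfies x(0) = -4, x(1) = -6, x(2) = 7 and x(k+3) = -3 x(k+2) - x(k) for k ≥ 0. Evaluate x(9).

x(3) = -3·7 - (-4) = -17
x(4) = -3·(-17) - (-6) = 57
x(5) = -3·57 - 7 = -178
x(6) = -3·(-178) - (-17) = 551
x(7) = -3·551 - 57 = -1710
x(8) = -3·(-1710) - (-178) = 5308
x(9) = -3·5308 - 551 = -16475

-16475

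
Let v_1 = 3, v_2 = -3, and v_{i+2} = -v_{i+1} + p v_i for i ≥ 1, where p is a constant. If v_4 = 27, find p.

v_3 = 3 + 3p
v_4 = -3 - 6p
So -3 - 6p = 27, giving p = -5.

-5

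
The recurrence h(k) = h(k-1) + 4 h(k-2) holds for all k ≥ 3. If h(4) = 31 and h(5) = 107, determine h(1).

Rearranging, h(k-2) = (h(k) - h(k-1)) / 4.
h(3) = (107 - 31) / 4 = 76/4 = 19
h(2) = (31 - 19) / 4 = 12/4 = 3
h(1) = (19 - 3) / 4 = 16/4 = 4

4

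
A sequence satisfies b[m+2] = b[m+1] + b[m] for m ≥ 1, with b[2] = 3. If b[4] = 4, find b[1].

-2

Let b[1] = w.
b[3] = 3 + w
b[4] = 6 + w
So 6 + w = 4, giving w = -2.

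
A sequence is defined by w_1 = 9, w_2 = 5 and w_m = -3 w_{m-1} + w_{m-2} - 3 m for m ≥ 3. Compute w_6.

452

w_3 = -3·5 + 9 - 9 = -15
w_4 = -3·(-15) + 5 - 12 = 38
w_5 = -3·38 + (-15) - 15 = -144
w_6 = -3·(-144) + 38 - 18 = 452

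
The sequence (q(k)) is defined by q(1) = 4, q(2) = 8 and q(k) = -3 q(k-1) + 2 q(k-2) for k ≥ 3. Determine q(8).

q(3) = -3(8) + 2(4) = -16
q(4) = -3(-16) + 2(8) = 64
q(5) = -3(64) + 2(-16) = -224
q(6) = -3(-224) + 2(64) = 800
q(7) = -3(800) + 2(-224) = -2848
q(8) = -3(-2848) + 2(800) = 10144

10144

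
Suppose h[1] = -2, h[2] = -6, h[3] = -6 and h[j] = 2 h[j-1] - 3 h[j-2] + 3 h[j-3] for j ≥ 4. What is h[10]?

-18

h[4] = 2·(-6) - 3·(-6) + 3·(-2) = 0
h[5] = 2·0 - 3·(-6) + 3·(-6) = 0
h[6] = 2·0 - 3·0 + 3·(-6) = -18
h[7] = 2·(-18) - 3·0 + 3·0 = -36
h[8] = 2·(-36) - 3·(-18) + 3·0 = -18
h[9] = 2·(-18) - 3·(-36) + 3·(-18) = 18
h[10] = 2·18 - 3·(-18) + 3·(-36) = -18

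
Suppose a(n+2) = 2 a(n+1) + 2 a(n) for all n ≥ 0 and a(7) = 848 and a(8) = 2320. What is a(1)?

-4

Rearranging, a(n-2) = (a(n) - 2 a(n-1)) / 2.
a(6) = (2320 - 2·848) / 2 = 624/2 = 312
a(5) = (848 - 2·312) / 2 = 224/2 = 112
a(4) = (312 - 2·112) / 2 = 88/2 = 44
a(3) = (112 - 2·44) / 2 = 24/2 = 12
a(2) = (44 - 2·12) / 2 = 20/2 = 10
a(1) = (12 - 2·10) / 2 = -8/2 = -4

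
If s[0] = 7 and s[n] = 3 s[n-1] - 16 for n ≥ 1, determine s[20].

The fixed point is -16/(1 - 3) = 8, so s[n] - 8 = 3(s[n-1] - 8).
Hence s[n] = -1·3^n + 8.
s[20] = -1·3^{20} + 8 = -1·3486784401 + 8 = -3486784393.

-3486784393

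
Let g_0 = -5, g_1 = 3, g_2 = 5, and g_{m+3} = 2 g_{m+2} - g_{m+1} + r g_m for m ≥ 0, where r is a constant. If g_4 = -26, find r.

5

g_3 = 7 - 5r
g_4 = 9 - 7r
So 9 - 7r = -26, giving r = 5.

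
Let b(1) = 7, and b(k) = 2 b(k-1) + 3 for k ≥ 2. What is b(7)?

b(2) = 2*7 + 3 = 17
b(3) = 2*17 + 3 = 37
b(4) = 2*37 + 3 = 77
b(5) = 2*77 + 3 = 157
b(6) = 2*157 + 3 = 317
b(7) = 2*317 + 3 = 637

637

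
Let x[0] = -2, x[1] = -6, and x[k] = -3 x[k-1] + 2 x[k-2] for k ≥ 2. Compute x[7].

-8598

x[2] = -3(-6) + 2(-2) = 14
x[3] = -3(14) + 2(-6) = -54
x[4] = -3(-54) + 2(14) = 190
x[5] = -3(190) + 2(-54) = -678
x[6] = -3(-678) + 2(190) = 2414
x[7] = -3(2414) + 2(-678) = -8598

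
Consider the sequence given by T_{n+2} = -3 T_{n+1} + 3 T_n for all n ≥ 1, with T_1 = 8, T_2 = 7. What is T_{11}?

-89667

T_3 = -3*7 + 3*8 = 3
T_4 = -3*3 + 3*7 = 12
T_5 = -3*12 + 3*3 = -27
T_6 = -3*(-27) + 3*12 = 117
T_7 = -3*117 + 3*(-27) = -432
T_8 = -3*(-432) + 3*117 = 1647
T_9 = -3*1647 + 3*(-432) = -6237
T_{10} = -3*(-6237) + 3*1647 = 23652
T_{11} = -3*23652 + 3*(-6237) = -89667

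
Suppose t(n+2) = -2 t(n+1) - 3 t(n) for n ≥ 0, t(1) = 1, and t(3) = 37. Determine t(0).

Let t(0) = y.
t(2) = -2 - 3y
t(3) = 1 + 6y
So 1 + 6y = 37, giving y = 6.

6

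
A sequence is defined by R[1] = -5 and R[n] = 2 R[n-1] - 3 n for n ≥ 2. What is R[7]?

R[2] = 2*(-5) - 6 = -16
R[3] = 2*(-16) - 9 = -41
R[4] = 2*(-41) - 12 = -94
R[5] = 2*(-94) - 15 = -203
R[6] = 2*(-203) - 18 = -424
R[7] = 2*(-424) - 21 = -869

-869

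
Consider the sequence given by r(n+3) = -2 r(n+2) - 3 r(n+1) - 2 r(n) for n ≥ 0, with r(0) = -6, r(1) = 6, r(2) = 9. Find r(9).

-84

r(3) = -2(9) - 3(6) - 2(-6) = -24
r(4) = -2(-24) - 3(9) - 2(6) = 9
r(5) = -2(9) - 3(-24) - 2(9) = 36
r(6) = -2(36) - 3(9) - 2(-24) = -51
r(7) = -2(-51) - 3(36) - 2(9) = -24
r(8) = -2(-24) - 3(-51) - 2(36) = 129
r(9) = -2(129) - 3(-24) - 2(-51) = -84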